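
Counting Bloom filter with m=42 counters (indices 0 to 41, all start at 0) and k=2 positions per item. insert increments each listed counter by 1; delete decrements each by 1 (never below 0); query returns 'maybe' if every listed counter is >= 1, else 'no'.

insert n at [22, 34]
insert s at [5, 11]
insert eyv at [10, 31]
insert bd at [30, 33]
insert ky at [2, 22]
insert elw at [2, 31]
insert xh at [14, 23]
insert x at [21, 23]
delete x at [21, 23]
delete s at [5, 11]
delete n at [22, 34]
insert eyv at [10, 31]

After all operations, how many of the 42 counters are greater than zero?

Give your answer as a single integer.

Answer: 8

Derivation:
Step 1: insert n at [22, 34] -> counters=[0,0,0,0,0,0,0,0,0,0,0,0,0,0,0,0,0,0,0,0,0,0,1,0,0,0,0,0,0,0,0,0,0,0,1,0,0,0,0,0,0,0]
Step 2: insert s at [5, 11] -> counters=[0,0,0,0,0,1,0,0,0,0,0,1,0,0,0,0,0,0,0,0,0,0,1,0,0,0,0,0,0,0,0,0,0,0,1,0,0,0,0,0,0,0]
Step 3: insert eyv at [10, 31] -> counters=[0,0,0,0,0,1,0,0,0,0,1,1,0,0,0,0,0,0,0,0,0,0,1,0,0,0,0,0,0,0,0,1,0,0,1,0,0,0,0,0,0,0]
Step 4: insert bd at [30, 33] -> counters=[0,0,0,0,0,1,0,0,0,0,1,1,0,0,0,0,0,0,0,0,0,0,1,0,0,0,0,0,0,0,1,1,0,1,1,0,0,0,0,0,0,0]
Step 5: insert ky at [2, 22] -> counters=[0,0,1,0,0,1,0,0,0,0,1,1,0,0,0,0,0,0,0,0,0,0,2,0,0,0,0,0,0,0,1,1,0,1,1,0,0,0,0,0,0,0]
Step 6: insert elw at [2, 31] -> counters=[0,0,2,0,0,1,0,0,0,0,1,1,0,0,0,0,0,0,0,0,0,0,2,0,0,0,0,0,0,0,1,2,0,1,1,0,0,0,0,0,0,0]
Step 7: insert xh at [14, 23] -> counters=[0,0,2,0,0,1,0,0,0,0,1,1,0,0,1,0,0,0,0,0,0,0,2,1,0,0,0,0,0,0,1,2,0,1,1,0,0,0,0,0,0,0]
Step 8: insert x at [21, 23] -> counters=[0,0,2,0,0,1,0,0,0,0,1,1,0,0,1,0,0,0,0,0,0,1,2,2,0,0,0,0,0,0,1,2,0,1,1,0,0,0,0,0,0,0]
Step 9: delete x at [21, 23] -> counters=[0,0,2,0,0,1,0,0,0,0,1,1,0,0,1,0,0,0,0,0,0,0,2,1,0,0,0,0,0,0,1,2,0,1,1,0,0,0,0,0,0,0]
Step 10: delete s at [5, 11] -> counters=[0,0,2,0,0,0,0,0,0,0,1,0,0,0,1,0,0,0,0,0,0,0,2,1,0,0,0,0,0,0,1,2,0,1,1,0,0,0,0,0,0,0]
Step 11: delete n at [22, 34] -> counters=[0,0,2,0,0,0,0,0,0,0,1,0,0,0,1,0,0,0,0,0,0,0,1,1,0,0,0,0,0,0,1,2,0,1,0,0,0,0,0,0,0,0]
Step 12: insert eyv at [10, 31] -> counters=[0,0,2,0,0,0,0,0,0,0,2,0,0,0,1,0,0,0,0,0,0,0,1,1,0,0,0,0,0,0,1,3,0,1,0,0,0,0,0,0,0,0]
Final counters=[0,0,2,0,0,0,0,0,0,0,2,0,0,0,1,0,0,0,0,0,0,0,1,1,0,0,0,0,0,0,1,3,0,1,0,0,0,0,0,0,0,0] -> 8 nonzero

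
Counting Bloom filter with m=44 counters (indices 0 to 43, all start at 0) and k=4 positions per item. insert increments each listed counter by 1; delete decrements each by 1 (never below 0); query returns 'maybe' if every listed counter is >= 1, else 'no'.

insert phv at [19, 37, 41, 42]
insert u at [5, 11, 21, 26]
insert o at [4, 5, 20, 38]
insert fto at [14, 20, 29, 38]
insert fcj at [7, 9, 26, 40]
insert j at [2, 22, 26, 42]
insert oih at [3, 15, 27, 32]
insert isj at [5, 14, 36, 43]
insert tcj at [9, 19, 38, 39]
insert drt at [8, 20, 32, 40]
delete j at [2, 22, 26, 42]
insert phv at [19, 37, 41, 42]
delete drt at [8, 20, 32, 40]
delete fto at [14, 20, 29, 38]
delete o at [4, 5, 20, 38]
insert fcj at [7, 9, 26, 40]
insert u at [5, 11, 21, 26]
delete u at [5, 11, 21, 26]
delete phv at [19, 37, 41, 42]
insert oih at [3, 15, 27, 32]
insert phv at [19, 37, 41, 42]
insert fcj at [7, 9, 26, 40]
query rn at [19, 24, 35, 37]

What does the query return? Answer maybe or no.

Step 1: insert phv at [19, 37, 41, 42] -> counters=[0,0,0,0,0,0,0,0,0,0,0,0,0,0,0,0,0,0,0,1,0,0,0,0,0,0,0,0,0,0,0,0,0,0,0,0,0,1,0,0,0,1,1,0]
Step 2: insert u at [5, 11, 21, 26] -> counters=[0,0,0,0,0,1,0,0,0,0,0,1,0,0,0,0,0,0,0,1,0,1,0,0,0,0,1,0,0,0,0,0,0,0,0,0,0,1,0,0,0,1,1,0]
Step 3: insert o at [4, 5, 20, 38] -> counters=[0,0,0,0,1,2,0,0,0,0,0,1,0,0,0,0,0,0,0,1,1,1,0,0,0,0,1,0,0,0,0,0,0,0,0,0,0,1,1,0,0,1,1,0]
Step 4: insert fto at [14, 20, 29, 38] -> counters=[0,0,0,0,1,2,0,0,0,0,0,1,0,0,1,0,0,0,0,1,2,1,0,0,0,0,1,0,0,1,0,0,0,0,0,0,0,1,2,0,0,1,1,0]
Step 5: insert fcj at [7, 9, 26, 40] -> counters=[0,0,0,0,1,2,0,1,0,1,0,1,0,0,1,0,0,0,0,1,2,1,0,0,0,0,2,0,0,1,0,0,0,0,0,0,0,1,2,0,1,1,1,0]
Step 6: insert j at [2, 22, 26, 42] -> counters=[0,0,1,0,1,2,0,1,0,1,0,1,0,0,1,0,0,0,0,1,2,1,1,0,0,0,3,0,0,1,0,0,0,0,0,0,0,1,2,0,1,1,2,0]
Step 7: insert oih at [3, 15, 27, 32] -> counters=[0,0,1,1,1,2,0,1,0,1,0,1,0,0,1,1,0,0,0,1,2,1,1,0,0,0,3,1,0,1,0,0,1,0,0,0,0,1,2,0,1,1,2,0]
Step 8: insert isj at [5, 14, 36, 43] -> counters=[0,0,1,1,1,3,0,1,0,1,0,1,0,0,2,1,0,0,0,1,2,1,1,0,0,0,3,1,0,1,0,0,1,0,0,0,1,1,2,0,1,1,2,1]
Step 9: insert tcj at [9, 19, 38, 39] -> counters=[0,0,1,1,1,3,0,1,0,2,0,1,0,0,2,1,0,0,0,2,2,1,1,0,0,0,3,1,0,1,0,0,1,0,0,0,1,1,3,1,1,1,2,1]
Step 10: insert drt at [8, 20, 32, 40] -> counters=[0,0,1,1,1,3,0,1,1,2,0,1,0,0,2,1,0,0,0,2,3,1,1,0,0,0,3,1,0,1,0,0,2,0,0,0,1,1,3,1,2,1,2,1]
Step 11: delete j at [2, 22, 26, 42] -> counters=[0,0,0,1,1,3,0,1,1,2,0,1,0,0,2,1,0,0,0,2,3,1,0,0,0,0,2,1,0,1,0,0,2,0,0,0,1,1,3,1,2,1,1,1]
Step 12: insert phv at [19, 37, 41, 42] -> counters=[0,0,0,1,1,3,0,1,1,2,0,1,0,0,2,1,0,0,0,3,3,1,0,0,0,0,2,1,0,1,0,0,2,0,0,0,1,2,3,1,2,2,2,1]
Step 13: delete drt at [8, 20, 32, 40] -> counters=[0,0,0,1,1,3,0,1,0,2,0,1,0,0,2,1,0,0,0,3,2,1,0,0,0,0,2,1,0,1,0,0,1,0,0,0,1,2,3,1,1,2,2,1]
Step 14: delete fto at [14, 20, 29, 38] -> counters=[0,0,0,1,1,3,0,1,0,2,0,1,0,0,1,1,0,0,0,3,1,1,0,0,0,0,2,1,0,0,0,0,1,0,0,0,1,2,2,1,1,2,2,1]
Step 15: delete o at [4, 5, 20, 38] -> counters=[0,0,0,1,0,2,0,1,0,2,0,1,0,0,1,1,0,0,0,3,0,1,0,0,0,0,2,1,0,0,0,0,1,0,0,0,1,2,1,1,1,2,2,1]
Step 16: insert fcj at [7, 9, 26, 40] -> counters=[0,0,0,1,0,2,0,2,0,3,0,1,0,0,1,1,0,0,0,3,0,1,0,0,0,0,3,1,0,0,0,0,1,0,0,0,1,2,1,1,2,2,2,1]
Step 17: insert u at [5, 11, 21, 26] -> counters=[0,0,0,1,0,3,0,2,0,3,0,2,0,0,1,1,0,0,0,3,0,2,0,0,0,0,4,1,0,0,0,0,1,0,0,0,1,2,1,1,2,2,2,1]
Step 18: delete u at [5, 11, 21, 26] -> counters=[0,0,0,1,0,2,0,2,0,3,0,1,0,0,1,1,0,0,0,3,0,1,0,0,0,0,3,1,0,0,0,0,1,0,0,0,1,2,1,1,2,2,2,1]
Step 19: delete phv at [19, 37, 41, 42] -> counters=[0,0,0,1,0,2,0,2,0,3,0,1,0,0,1,1,0,0,0,2,0,1,0,0,0,0,3,1,0,0,0,0,1,0,0,0,1,1,1,1,2,1,1,1]
Step 20: insert oih at [3, 15, 27, 32] -> counters=[0,0,0,2,0,2,0,2,0,3,0,1,0,0,1,2,0,0,0,2,0,1,0,0,0,0,3,2,0,0,0,0,2,0,0,0,1,1,1,1,2,1,1,1]
Step 21: insert phv at [19, 37, 41, 42] -> counters=[0,0,0,2,0,2,0,2,0,3,0,1,0,0,1,2,0,0,0,3,0,1,0,0,0,0,3,2,0,0,0,0,2,0,0,0,1,2,1,1,2,2,2,1]
Step 22: insert fcj at [7, 9, 26, 40] -> counters=[0,0,0,2,0,2,0,3,0,4,0,1,0,0,1,2,0,0,0,3,0,1,0,0,0,0,4,2,0,0,0,0,2,0,0,0,1,2,1,1,3,2,2,1]
Query rn: check counters[19]=3 counters[24]=0 counters[35]=0 counters[37]=2 -> no

Answer: no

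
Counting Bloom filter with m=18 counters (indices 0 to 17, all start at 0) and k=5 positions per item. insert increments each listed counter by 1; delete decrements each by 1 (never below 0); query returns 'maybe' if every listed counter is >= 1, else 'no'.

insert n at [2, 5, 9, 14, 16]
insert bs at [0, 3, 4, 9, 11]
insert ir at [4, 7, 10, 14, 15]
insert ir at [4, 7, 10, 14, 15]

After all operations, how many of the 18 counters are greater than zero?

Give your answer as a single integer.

Answer: 12

Derivation:
Step 1: insert n at [2, 5, 9, 14, 16] -> counters=[0,0,1,0,0,1,0,0,0,1,0,0,0,0,1,0,1,0]
Step 2: insert bs at [0, 3, 4, 9, 11] -> counters=[1,0,1,1,1,1,0,0,0,2,0,1,0,0,1,0,1,0]
Step 3: insert ir at [4, 7, 10, 14, 15] -> counters=[1,0,1,1,2,1,0,1,0,2,1,1,0,0,2,1,1,0]
Step 4: insert ir at [4, 7, 10, 14, 15] -> counters=[1,0,1,1,3,1,0,2,0,2,2,1,0,0,3,2,1,0]
Final counters=[1,0,1,1,3,1,0,2,0,2,2,1,0,0,3,2,1,0] -> 12 nonzero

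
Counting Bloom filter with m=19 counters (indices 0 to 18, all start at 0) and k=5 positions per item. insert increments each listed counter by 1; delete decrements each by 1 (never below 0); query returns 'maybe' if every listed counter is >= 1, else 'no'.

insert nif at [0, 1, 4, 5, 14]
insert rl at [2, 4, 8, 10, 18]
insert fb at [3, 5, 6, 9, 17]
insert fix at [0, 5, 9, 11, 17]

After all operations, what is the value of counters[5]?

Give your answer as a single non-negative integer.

Answer: 3

Derivation:
Step 1: insert nif at [0, 1, 4, 5, 14] -> counters=[1,1,0,0,1,1,0,0,0,0,0,0,0,0,1,0,0,0,0]
Step 2: insert rl at [2, 4, 8, 10, 18] -> counters=[1,1,1,0,2,1,0,0,1,0,1,0,0,0,1,0,0,0,1]
Step 3: insert fb at [3, 5, 6, 9, 17] -> counters=[1,1,1,1,2,2,1,0,1,1,1,0,0,0,1,0,0,1,1]
Step 4: insert fix at [0, 5, 9, 11, 17] -> counters=[2,1,1,1,2,3,1,0,1,2,1,1,0,0,1,0,0,2,1]
Final counters=[2,1,1,1,2,3,1,0,1,2,1,1,0,0,1,0,0,2,1] -> counters[5]=3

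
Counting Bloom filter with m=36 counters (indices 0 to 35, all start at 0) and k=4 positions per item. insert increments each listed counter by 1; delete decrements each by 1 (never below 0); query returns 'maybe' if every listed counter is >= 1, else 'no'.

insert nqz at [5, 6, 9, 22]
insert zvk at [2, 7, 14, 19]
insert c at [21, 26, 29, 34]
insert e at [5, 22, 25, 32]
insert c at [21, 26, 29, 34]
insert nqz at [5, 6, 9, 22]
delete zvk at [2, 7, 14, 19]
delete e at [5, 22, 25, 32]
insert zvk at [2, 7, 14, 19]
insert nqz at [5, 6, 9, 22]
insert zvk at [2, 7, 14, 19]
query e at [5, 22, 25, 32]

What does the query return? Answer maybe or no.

Answer: no

Derivation:
Step 1: insert nqz at [5, 6, 9, 22] -> counters=[0,0,0,0,0,1,1,0,0,1,0,0,0,0,0,0,0,0,0,0,0,0,1,0,0,0,0,0,0,0,0,0,0,0,0,0]
Step 2: insert zvk at [2, 7, 14, 19] -> counters=[0,0,1,0,0,1,1,1,0,1,0,0,0,0,1,0,0,0,0,1,0,0,1,0,0,0,0,0,0,0,0,0,0,0,0,0]
Step 3: insert c at [21, 26, 29, 34] -> counters=[0,0,1,0,0,1,1,1,0,1,0,0,0,0,1,0,0,0,0,1,0,1,1,0,0,0,1,0,0,1,0,0,0,0,1,0]
Step 4: insert e at [5, 22, 25, 32] -> counters=[0,0,1,0,0,2,1,1,0,1,0,0,0,0,1,0,0,0,0,1,0,1,2,0,0,1,1,0,0,1,0,0,1,0,1,0]
Step 5: insert c at [21, 26, 29, 34] -> counters=[0,0,1,0,0,2,1,1,0,1,0,0,0,0,1,0,0,0,0,1,0,2,2,0,0,1,2,0,0,2,0,0,1,0,2,0]
Step 6: insert nqz at [5, 6, 9, 22] -> counters=[0,0,1,0,0,3,2,1,0,2,0,0,0,0,1,0,0,0,0,1,0,2,3,0,0,1,2,0,0,2,0,0,1,0,2,0]
Step 7: delete zvk at [2, 7, 14, 19] -> counters=[0,0,0,0,0,3,2,0,0,2,0,0,0,0,0,0,0,0,0,0,0,2,3,0,0,1,2,0,0,2,0,0,1,0,2,0]
Step 8: delete e at [5, 22, 25, 32] -> counters=[0,0,0,0,0,2,2,0,0,2,0,0,0,0,0,0,0,0,0,0,0,2,2,0,0,0,2,0,0,2,0,0,0,0,2,0]
Step 9: insert zvk at [2, 7, 14, 19] -> counters=[0,0,1,0,0,2,2,1,0,2,0,0,0,0,1,0,0,0,0,1,0,2,2,0,0,0,2,0,0,2,0,0,0,0,2,0]
Step 10: insert nqz at [5, 6, 9, 22] -> counters=[0,0,1,0,0,3,3,1,0,3,0,0,0,0,1,0,0,0,0,1,0,2,3,0,0,0,2,0,0,2,0,0,0,0,2,0]
Step 11: insert zvk at [2, 7, 14, 19] -> counters=[0,0,2,0,0,3,3,2,0,3,0,0,0,0,2,0,0,0,0,2,0,2,3,0,0,0,2,0,0,2,0,0,0,0,2,0]
Query e: check counters[5]=3 counters[22]=3 counters[25]=0 counters[32]=0 -> no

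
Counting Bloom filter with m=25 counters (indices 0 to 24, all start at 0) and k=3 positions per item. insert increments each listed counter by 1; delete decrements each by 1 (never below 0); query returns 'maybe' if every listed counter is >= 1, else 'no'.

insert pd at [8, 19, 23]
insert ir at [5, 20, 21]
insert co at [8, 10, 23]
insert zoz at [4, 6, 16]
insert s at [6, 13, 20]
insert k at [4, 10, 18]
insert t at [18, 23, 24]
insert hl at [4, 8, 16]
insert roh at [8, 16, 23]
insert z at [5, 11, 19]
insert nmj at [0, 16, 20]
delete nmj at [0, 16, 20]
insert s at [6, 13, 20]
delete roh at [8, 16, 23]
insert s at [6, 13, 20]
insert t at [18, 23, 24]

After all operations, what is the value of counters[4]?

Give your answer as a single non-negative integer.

Answer: 3

Derivation:
Step 1: insert pd at [8, 19, 23] -> counters=[0,0,0,0,0,0,0,0,1,0,0,0,0,0,0,0,0,0,0,1,0,0,0,1,0]
Step 2: insert ir at [5, 20, 21] -> counters=[0,0,0,0,0,1,0,0,1,0,0,0,0,0,0,0,0,0,0,1,1,1,0,1,0]
Step 3: insert co at [8, 10, 23] -> counters=[0,0,0,0,0,1,0,0,2,0,1,0,0,0,0,0,0,0,0,1,1,1,0,2,0]
Step 4: insert zoz at [4, 6, 16] -> counters=[0,0,0,0,1,1,1,0,2,0,1,0,0,0,0,0,1,0,0,1,1,1,0,2,0]
Step 5: insert s at [6, 13, 20] -> counters=[0,0,0,0,1,1,2,0,2,0,1,0,0,1,0,0,1,0,0,1,2,1,0,2,0]
Step 6: insert k at [4, 10, 18] -> counters=[0,0,0,0,2,1,2,0,2,0,2,0,0,1,0,0,1,0,1,1,2,1,0,2,0]
Step 7: insert t at [18, 23, 24] -> counters=[0,0,0,0,2,1,2,0,2,0,2,0,0,1,0,0,1,0,2,1,2,1,0,3,1]
Step 8: insert hl at [4, 8, 16] -> counters=[0,0,0,0,3,1,2,0,3,0,2,0,0,1,0,0,2,0,2,1,2,1,0,3,1]
Step 9: insert roh at [8, 16, 23] -> counters=[0,0,0,0,3,1,2,0,4,0,2,0,0,1,0,0,3,0,2,1,2,1,0,4,1]
Step 10: insert z at [5, 11, 19] -> counters=[0,0,0,0,3,2,2,0,4,0,2,1,0,1,0,0,3,0,2,2,2,1,0,4,1]
Step 11: insert nmj at [0, 16, 20] -> counters=[1,0,0,0,3,2,2,0,4,0,2,1,0,1,0,0,4,0,2,2,3,1,0,4,1]
Step 12: delete nmj at [0, 16, 20] -> counters=[0,0,0,0,3,2,2,0,4,0,2,1,0,1,0,0,3,0,2,2,2,1,0,4,1]
Step 13: insert s at [6, 13, 20] -> counters=[0,0,0,0,3,2,3,0,4,0,2,1,0,2,0,0,3,0,2,2,3,1,0,4,1]
Step 14: delete roh at [8, 16, 23] -> counters=[0,0,0,0,3,2,3,0,3,0,2,1,0,2,0,0,2,0,2,2,3,1,0,3,1]
Step 15: insert s at [6, 13, 20] -> counters=[0,0,0,0,3,2,4,0,3,0,2,1,0,3,0,0,2,0,2,2,4,1,0,3,1]
Step 16: insert t at [18, 23, 24] -> counters=[0,0,0,0,3,2,4,0,3,0,2,1,0,3,0,0,2,0,3,2,4,1,0,4,2]
Final counters=[0,0,0,0,3,2,4,0,3,0,2,1,0,3,0,0,2,0,3,2,4,1,0,4,2] -> counters[4]=3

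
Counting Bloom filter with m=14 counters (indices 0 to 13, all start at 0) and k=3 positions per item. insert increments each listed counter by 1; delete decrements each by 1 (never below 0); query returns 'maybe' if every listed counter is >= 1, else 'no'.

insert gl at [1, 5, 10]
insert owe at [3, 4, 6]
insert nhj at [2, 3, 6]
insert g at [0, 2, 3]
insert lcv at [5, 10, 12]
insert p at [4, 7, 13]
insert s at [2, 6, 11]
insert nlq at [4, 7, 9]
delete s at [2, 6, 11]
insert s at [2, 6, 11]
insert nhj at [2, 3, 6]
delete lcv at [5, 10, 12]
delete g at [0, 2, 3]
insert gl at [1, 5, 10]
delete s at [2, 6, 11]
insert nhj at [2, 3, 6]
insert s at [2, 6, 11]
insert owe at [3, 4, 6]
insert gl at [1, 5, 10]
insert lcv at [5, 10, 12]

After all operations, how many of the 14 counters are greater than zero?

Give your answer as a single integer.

Step 1: insert gl at [1, 5, 10] -> counters=[0,1,0,0,0,1,0,0,0,0,1,0,0,0]
Step 2: insert owe at [3, 4, 6] -> counters=[0,1,0,1,1,1,1,0,0,0,1,0,0,0]
Step 3: insert nhj at [2, 3, 6] -> counters=[0,1,1,2,1,1,2,0,0,0,1,0,0,0]
Step 4: insert g at [0, 2, 3] -> counters=[1,1,2,3,1,1,2,0,0,0,1,0,0,0]
Step 5: insert lcv at [5, 10, 12] -> counters=[1,1,2,3,1,2,2,0,0,0,2,0,1,0]
Step 6: insert p at [4, 7, 13] -> counters=[1,1,2,3,2,2,2,1,0,0,2,0,1,1]
Step 7: insert s at [2, 6, 11] -> counters=[1,1,3,3,2,2,3,1,0,0,2,1,1,1]
Step 8: insert nlq at [4, 7, 9] -> counters=[1,1,3,3,3,2,3,2,0,1,2,1,1,1]
Step 9: delete s at [2, 6, 11] -> counters=[1,1,2,3,3,2,2,2,0,1,2,0,1,1]
Step 10: insert s at [2, 6, 11] -> counters=[1,1,3,3,3,2,3,2,0,1,2,1,1,1]
Step 11: insert nhj at [2, 3, 6] -> counters=[1,1,4,4,3,2,4,2,0,1,2,1,1,1]
Step 12: delete lcv at [5, 10, 12] -> counters=[1,1,4,4,3,1,4,2,0,1,1,1,0,1]
Step 13: delete g at [0, 2, 3] -> counters=[0,1,3,3,3,1,4,2,0,1,1,1,0,1]
Step 14: insert gl at [1, 5, 10] -> counters=[0,2,3,3,3,2,4,2,0,1,2,1,0,1]
Step 15: delete s at [2, 6, 11] -> counters=[0,2,2,3,3,2,3,2,0,1,2,0,0,1]
Step 16: insert nhj at [2, 3, 6] -> counters=[0,2,3,4,3,2,4,2,0,1,2,0,0,1]
Step 17: insert s at [2, 6, 11] -> counters=[0,2,4,4,3,2,5,2,0,1,2,1,0,1]
Step 18: insert owe at [3, 4, 6] -> counters=[0,2,4,5,4,2,6,2,0,1,2,1,0,1]
Step 19: insert gl at [1, 5, 10] -> counters=[0,3,4,5,4,3,6,2,0,1,3,1,0,1]
Step 20: insert lcv at [5, 10, 12] -> counters=[0,3,4,5,4,4,6,2,0,1,4,1,1,1]
Final counters=[0,3,4,5,4,4,6,2,0,1,4,1,1,1] -> 12 nonzero

Answer: 12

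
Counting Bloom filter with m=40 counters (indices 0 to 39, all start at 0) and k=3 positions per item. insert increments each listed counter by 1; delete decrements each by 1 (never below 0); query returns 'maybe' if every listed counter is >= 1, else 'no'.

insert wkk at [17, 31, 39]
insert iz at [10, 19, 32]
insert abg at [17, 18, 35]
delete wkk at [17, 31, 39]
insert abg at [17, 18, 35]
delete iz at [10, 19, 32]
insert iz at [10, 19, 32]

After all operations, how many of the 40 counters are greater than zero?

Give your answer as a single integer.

Answer: 6

Derivation:
Step 1: insert wkk at [17, 31, 39] -> counters=[0,0,0,0,0,0,0,0,0,0,0,0,0,0,0,0,0,1,0,0,0,0,0,0,0,0,0,0,0,0,0,1,0,0,0,0,0,0,0,1]
Step 2: insert iz at [10, 19, 32] -> counters=[0,0,0,0,0,0,0,0,0,0,1,0,0,0,0,0,0,1,0,1,0,0,0,0,0,0,0,0,0,0,0,1,1,0,0,0,0,0,0,1]
Step 3: insert abg at [17, 18, 35] -> counters=[0,0,0,0,0,0,0,0,0,0,1,0,0,0,0,0,0,2,1,1,0,0,0,0,0,0,0,0,0,0,0,1,1,0,0,1,0,0,0,1]
Step 4: delete wkk at [17, 31, 39] -> counters=[0,0,0,0,0,0,0,0,0,0,1,0,0,0,0,0,0,1,1,1,0,0,0,0,0,0,0,0,0,0,0,0,1,0,0,1,0,0,0,0]
Step 5: insert abg at [17, 18, 35] -> counters=[0,0,0,0,0,0,0,0,0,0,1,0,0,0,0,0,0,2,2,1,0,0,0,0,0,0,0,0,0,0,0,0,1,0,0,2,0,0,0,0]
Step 6: delete iz at [10, 19, 32] -> counters=[0,0,0,0,0,0,0,0,0,0,0,0,0,0,0,0,0,2,2,0,0,0,0,0,0,0,0,0,0,0,0,0,0,0,0,2,0,0,0,0]
Step 7: insert iz at [10, 19, 32] -> counters=[0,0,0,0,0,0,0,0,0,0,1,0,0,0,0,0,0,2,2,1,0,0,0,0,0,0,0,0,0,0,0,0,1,0,0,2,0,0,0,0]
Final counters=[0,0,0,0,0,0,0,0,0,0,1,0,0,0,0,0,0,2,2,1,0,0,0,0,0,0,0,0,0,0,0,0,1,0,0,2,0,0,0,0] -> 6 nonzero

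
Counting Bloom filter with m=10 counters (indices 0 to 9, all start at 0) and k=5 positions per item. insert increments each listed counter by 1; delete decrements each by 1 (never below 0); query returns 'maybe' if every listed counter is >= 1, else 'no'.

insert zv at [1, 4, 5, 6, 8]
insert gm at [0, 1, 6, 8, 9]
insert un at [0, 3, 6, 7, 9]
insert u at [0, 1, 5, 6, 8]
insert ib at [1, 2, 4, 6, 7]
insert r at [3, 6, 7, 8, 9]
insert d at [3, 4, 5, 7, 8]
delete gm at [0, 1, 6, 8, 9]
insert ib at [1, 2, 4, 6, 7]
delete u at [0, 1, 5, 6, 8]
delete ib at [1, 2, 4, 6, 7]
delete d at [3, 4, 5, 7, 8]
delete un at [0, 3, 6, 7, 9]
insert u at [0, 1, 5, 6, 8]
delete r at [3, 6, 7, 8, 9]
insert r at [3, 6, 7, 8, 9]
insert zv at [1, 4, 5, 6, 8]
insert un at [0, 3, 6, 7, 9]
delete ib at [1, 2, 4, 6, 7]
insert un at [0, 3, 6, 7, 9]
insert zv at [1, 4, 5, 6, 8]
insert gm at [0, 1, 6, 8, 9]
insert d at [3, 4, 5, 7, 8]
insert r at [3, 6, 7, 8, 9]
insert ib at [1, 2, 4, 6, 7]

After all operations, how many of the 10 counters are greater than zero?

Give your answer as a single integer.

Answer: 10

Derivation:
Step 1: insert zv at [1, 4, 5, 6, 8] -> counters=[0,1,0,0,1,1,1,0,1,0]
Step 2: insert gm at [0, 1, 6, 8, 9] -> counters=[1,2,0,0,1,1,2,0,2,1]
Step 3: insert un at [0, 3, 6, 7, 9] -> counters=[2,2,0,1,1,1,3,1,2,2]
Step 4: insert u at [0, 1, 5, 6, 8] -> counters=[3,3,0,1,1,2,4,1,3,2]
Step 5: insert ib at [1, 2, 4, 6, 7] -> counters=[3,4,1,1,2,2,5,2,3,2]
Step 6: insert r at [3, 6, 7, 8, 9] -> counters=[3,4,1,2,2,2,6,3,4,3]
Step 7: insert d at [3, 4, 5, 7, 8] -> counters=[3,4,1,3,3,3,6,4,5,3]
Step 8: delete gm at [0, 1, 6, 8, 9] -> counters=[2,3,1,3,3,3,5,4,4,2]
Step 9: insert ib at [1, 2, 4, 6, 7] -> counters=[2,4,2,3,4,3,6,5,4,2]
Step 10: delete u at [0, 1, 5, 6, 8] -> counters=[1,3,2,3,4,2,5,5,3,2]
Step 11: delete ib at [1, 2, 4, 6, 7] -> counters=[1,2,1,3,3,2,4,4,3,2]
Step 12: delete d at [3, 4, 5, 7, 8] -> counters=[1,2,1,2,2,1,4,3,2,2]
Step 13: delete un at [0, 3, 6, 7, 9] -> counters=[0,2,1,1,2,1,3,2,2,1]
Step 14: insert u at [0, 1, 5, 6, 8] -> counters=[1,3,1,1,2,2,4,2,3,1]
Step 15: delete r at [3, 6, 7, 8, 9] -> counters=[1,3,1,0,2,2,3,1,2,0]
Step 16: insert r at [3, 6, 7, 8, 9] -> counters=[1,3,1,1,2,2,4,2,3,1]
Step 17: insert zv at [1, 4, 5, 6, 8] -> counters=[1,4,1,1,3,3,5,2,4,1]
Step 18: insert un at [0, 3, 6, 7, 9] -> counters=[2,4,1,2,3,3,6,3,4,2]
Step 19: delete ib at [1, 2, 4, 6, 7] -> counters=[2,3,0,2,2,3,5,2,4,2]
Step 20: insert un at [0, 3, 6, 7, 9] -> counters=[3,3,0,3,2,3,6,3,4,3]
Step 21: insert zv at [1, 4, 5, 6, 8] -> counters=[3,4,0,3,3,4,7,3,5,3]
Step 22: insert gm at [0, 1, 6, 8, 9] -> counters=[4,5,0,3,3,4,8,3,6,4]
Step 23: insert d at [3, 4, 5, 7, 8] -> counters=[4,5,0,4,4,5,8,4,7,4]
Step 24: insert r at [3, 6, 7, 8, 9] -> counters=[4,5,0,5,4,5,9,5,8,5]
Step 25: insert ib at [1, 2, 4, 6, 7] -> counters=[4,6,1,5,5,5,10,6,8,5]
Final counters=[4,6,1,5,5,5,10,6,8,5] -> 10 nonzero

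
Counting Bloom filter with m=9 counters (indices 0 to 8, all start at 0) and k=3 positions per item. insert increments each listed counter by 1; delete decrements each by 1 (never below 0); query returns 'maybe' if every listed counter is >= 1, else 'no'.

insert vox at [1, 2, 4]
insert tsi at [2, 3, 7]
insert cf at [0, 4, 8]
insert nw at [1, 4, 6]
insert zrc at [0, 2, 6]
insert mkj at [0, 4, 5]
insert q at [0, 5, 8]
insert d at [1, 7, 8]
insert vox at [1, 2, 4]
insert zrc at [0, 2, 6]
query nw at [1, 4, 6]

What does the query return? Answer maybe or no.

Answer: maybe

Derivation:
Step 1: insert vox at [1, 2, 4] -> counters=[0,1,1,0,1,0,0,0,0]
Step 2: insert tsi at [2, 3, 7] -> counters=[0,1,2,1,1,0,0,1,0]
Step 3: insert cf at [0, 4, 8] -> counters=[1,1,2,1,2,0,0,1,1]
Step 4: insert nw at [1, 4, 6] -> counters=[1,2,2,1,3,0,1,1,1]
Step 5: insert zrc at [0, 2, 6] -> counters=[2,2,3,1,3,0,2,1,1]
Step 6: insert mkj at [0, 4, 5] -> counters=[3,2,3,1,4,1,2,1,1]
Step 7: insert q at [0, 5, 8] -> counters=[4,2,3,1,4,2,2,1,2]
Step 8: insert d at [1, 7, 8] -> counters=[4,3,3,1,4,2,2,2,3]
Step 9: insert vox at [1, 2, 4] -> counters=[4,4,4,1,5,2,2,2,3]
Step 10: insert zrc at [0, 2, 6] -> counters=[5,4,5,1,5,2,3,2,3]
Query nw: check counters[1]=4 counters[4]=5 counters[6]=3 -> maybe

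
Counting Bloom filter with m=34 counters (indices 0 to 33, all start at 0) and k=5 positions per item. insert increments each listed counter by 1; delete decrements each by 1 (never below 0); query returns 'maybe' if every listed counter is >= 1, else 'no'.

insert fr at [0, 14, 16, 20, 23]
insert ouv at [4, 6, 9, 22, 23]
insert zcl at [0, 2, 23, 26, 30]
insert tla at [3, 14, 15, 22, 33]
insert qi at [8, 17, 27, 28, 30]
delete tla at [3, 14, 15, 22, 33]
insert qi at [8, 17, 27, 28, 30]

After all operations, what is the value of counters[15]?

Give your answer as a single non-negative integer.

Step 1: insert fr at [0, 14, 16, 20, 23] -> counters=[1,0,0,0,0,0,0,0,0,0,0,0,0,0,1,0,1,0,0,0,1,0,0,1,0,0,0,0,0,0,0,0,0,0]
Step 2: insert ouv at [4, 6, 9, 22, 23] -> counters=[1,0,0,0,1,0,1,0,0,1,0,0,0,0,1,0,1,0,0,0,1,0,1,2,0,0,0,0,0,0,0,0,0,0]
Step 3: insert zcl at [0, 2, 23, 26, 30] -> counters=[2,0,1,0,1,0,1,0,0,1,0,0,0,0,1,0,1,0,0,0,1,0,1,3,0,0,1,0,0,0,1,0,0,0]
Step 4: insert tla at [3, 14, 15, 22, 33] -> counters=[2,0,1,1,1,0,1,0,0,1,0,0,0,0,2,1,1,0,0,0,1,0,2,3,0,0,1,0,0,0,1,0,0,1]
Step 5: insert qi at [8, 17, 27, 28, 30] -> counters=[2,0,1,1,1,0,1,0,1,1,0,0,0,0,2,1,1,1,0,0,1,0,2,3,0,0,1,1,1,0,2,0,0,1]
Step 6: delete tla at [3, 14, 15, 22, 33] -> counters=[2,0,1,0,1,0,1,0,1,1,0,0,0,0,1,0,1,1,0,0,1,0,1,3,0,0,1,1,1,0,2,0,0,0]
Step 7: insert qi at [8, 17, 27, 28, 30] -> counters=[2,0,1,0,1,0,1,0,2,1,0,0,0,0,1,0,1,2,0,0,1,0,1,3,0,0,1,2,2,0,3,0,0,0]
Final counters=[2,0,1,0,1,0,1,0,2,1,0,0,0,0,1,0,1,2,0,0,1,0,1,3,0,0,1,2,2,0,3,0,0,0] -> counters[15]=0

Answer: 0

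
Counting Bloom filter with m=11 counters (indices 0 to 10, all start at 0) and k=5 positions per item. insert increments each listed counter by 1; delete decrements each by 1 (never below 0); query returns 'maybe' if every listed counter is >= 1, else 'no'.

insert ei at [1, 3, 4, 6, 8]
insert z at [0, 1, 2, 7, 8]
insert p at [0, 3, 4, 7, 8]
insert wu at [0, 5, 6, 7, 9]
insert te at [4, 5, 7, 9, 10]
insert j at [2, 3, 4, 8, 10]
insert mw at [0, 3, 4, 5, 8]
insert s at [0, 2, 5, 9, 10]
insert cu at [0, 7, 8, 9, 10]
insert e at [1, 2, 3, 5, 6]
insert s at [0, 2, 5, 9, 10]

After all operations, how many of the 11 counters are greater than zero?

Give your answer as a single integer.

Answer: 11

Derivation:
Step 1: insert ei at [1, 3, 4, 6, 8] -> counters=[0,1,0,1,1,0,1,0,1,0,0]
Step 2: insert z at [0, 1, 2, 7, 8] -> counters=[1,2,1,1,1,0,1,1,2,0,0]
Step 3: insert p at [0, 3, 4, 7, 8] -> counters=[2,2,1,2,2,0,1,2,3,0,0]
Step 4: insert wu at [0, 5, 6, 7, 9] -> counters=[3,2,1,2,2,1,2,3,3,1,0]
Step 5: insert te at [4, 5, 7, 9, 10] -> counters=[3,2,1,2,3,2,2,4,3,2,1]
Step 6: insert j at [2, 3, 4, 8, 10] -> counters=[3,2,2,3,4,2,2,4,4,2,2]
Step 7: insert mw at [0, 3, 4, 5, 8] -> counters=[4,2,2,4,5,3,2,4,5,2,2]
Step 8: insert s at [0, 2, 5, 9, 10] -> counters=[5,2,3,4,5,4,2,4,5,3,3]
Step 9: insert cu at [0, 7, 8, 9, 10] -> counters=[6,2,3,4,5,4,2,5,6,4,4]
Step 10: insert e at [1, 2, 3, 5, 6] -> counters=[6,3,4,5,5,5,3,5,6,4,4]
Step 11: insert s at [0, 2, 5, 9, 10] -> counters=[7,3,5,5,5,6,3,5,6,5,5]
Final counters=[7,3,5,5,5,6,3,5,6,5,5] -> 11 nonzero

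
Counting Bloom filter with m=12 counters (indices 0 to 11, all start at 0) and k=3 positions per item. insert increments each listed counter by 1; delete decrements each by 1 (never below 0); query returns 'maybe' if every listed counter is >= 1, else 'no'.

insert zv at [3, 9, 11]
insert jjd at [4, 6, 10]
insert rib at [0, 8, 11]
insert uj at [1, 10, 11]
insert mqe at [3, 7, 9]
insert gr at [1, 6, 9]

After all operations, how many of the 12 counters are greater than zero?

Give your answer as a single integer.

Step 1: insert zv at [3, 9, 11] -> counters=[0,0,0,1,0,0,0,0,0,1,0,1]
Step 2: insert jjd at [4, 6, 10] -> counters=[0,0,0,1,1,0,1,0,0,1,1,1]
Step 3: insert rib at [0, 8, 11] -> counters=[1,0,0,1,1,0,1,0,1,1,1,2]
Step 4: insert uj at [1, 10, 11] -> counters=[1,1,0,1,1,0,1,0,1,1,2,3]
Step 5: insert mqe at [3, 7, 9] -> counters=[1,1,0,2,1,0,1,1,1,2,2,3]
Step 6: insert gr at [1, 6, 9] -> counters=[1,2,0,2,1,0,2,1,1,3,2,3]
Final counters=[1,2,0,2,1,0,2,1,1,3,2,3] -> 10 nonzero

Answer: 10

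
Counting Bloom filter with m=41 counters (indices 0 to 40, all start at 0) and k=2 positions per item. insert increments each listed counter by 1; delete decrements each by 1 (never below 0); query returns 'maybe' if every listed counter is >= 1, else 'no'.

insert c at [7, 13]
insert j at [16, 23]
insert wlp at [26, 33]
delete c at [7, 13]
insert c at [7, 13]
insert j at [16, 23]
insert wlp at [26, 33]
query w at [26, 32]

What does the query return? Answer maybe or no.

Step 1: insert c at [7, 13] -> counters=[0,0,0,0,0,0,0,1,0,0,0,0,0,1,0,0,0,0,0,0,0,0,0,0,0,0,0,0,0,0,0,0,0,0,0,0,0,0,0,0,0]
Step 2: insert j at [16, 23] -> counters=[0,0,0,0,0,0,0,1,0,0,0,0,0,1,0,0,1,0,0,0,0,0,0,1,0,0,0,0,0,0,0,0,0,0,0,0,0,0,0,0,0]
Step 3: insert wlp at [26, 33] -> counters=[0,0,0,0,0,0,0,1,0,0,0,0,0,1,0,0,1,0,0,0,0,0,0,1,0,0,1,0,0,0,0,0,0,1,0,0,0,0,0,0,0]
Step 4: delete c at [7, 13] -> counters=[0,0,0,0,0,0,0,0,0,0,0,0,0,0,0,0,1,0,0,0,0,0,0,1,0,0,1,0,0,0,0,0,0,1,0,0,0,0,0,0,0]
Step 5: insert c at [7, 13] -> counters=[0,0,0,0,0,0,0,1,0,0,0,0,0,1,0,0,1,0,0,0,0,0,0,1,0,0,1,0,0,0,0,0,0,1,0,0,0,0,0,0,0]
Step 6: insert j at [16, 23] -> counters=[0,0,0,0,0,0,0,1,0,0,0,0,0,1,0,0,2,0,0,0,0,0,0,2,0,0,1,0,0,0,0,0,0,1,0,0,0,0,0,0,0]
Step 7: insert wlp at [26, 33] -> counters=[0,0,0,0,0,0,0,1,0,0,0,0,0,1,0,0,2,0,0,0,0,0,0,2,0,0,2,0,0,0,0,0,0,2,0,0,0,0,0,0,0]
Query w: check counters[26]=2 counters[32]=0 -> no

Answer: no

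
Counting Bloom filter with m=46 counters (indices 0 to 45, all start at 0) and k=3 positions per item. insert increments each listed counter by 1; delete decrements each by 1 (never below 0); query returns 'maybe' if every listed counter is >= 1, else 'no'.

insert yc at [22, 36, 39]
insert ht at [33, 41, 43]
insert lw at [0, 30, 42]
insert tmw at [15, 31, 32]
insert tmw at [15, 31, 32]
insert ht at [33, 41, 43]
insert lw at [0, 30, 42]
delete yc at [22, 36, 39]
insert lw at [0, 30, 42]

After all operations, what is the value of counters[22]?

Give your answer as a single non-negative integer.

Step 1: insert yc at [22, 36, 39] -> counters=[0,0,0,0,0,0,0,0,0,0,0,0,0,0,0,0,0,0,0,0,0,0,1,0,0,0,0,0,0,0,0,0,0,0,0,0,1,0,0,1,0,0,0,0,0,0]
Step 2: insert ht at [33, 41, 43] -> counters=[0,0,0,0,0,0,0,0,0,0,0,0,0,0,0,0,0,0,0,0,0,0,1,0,0,0,0,0,0,0,0,0,0,1,0,0,1,0,0,1,0,1,0,1,0,0]
Step 3: insert lw at [0, 30, 42] -> counters=[1,0,0,0,0,0,0,0,0,0,0,0,0,0,0,0,0,0,0,0,0,0,1,0,0,0,0,0,0,0,1,0,0,1,0,0,1,0,0,1,0,1,1,1,0,0]
Step 4: insert tmw at [15, 31, 32] -> counters=[1,0,0,0,0,0,0,0,0,0,0,0,0,0,0,1,0,0,0,0,0,0,1,0,0,0,0,0,0,0,1,1,1,1,0,0,1,0,0,1,0,1,1,1,0,0]
Step 5: insert tmw at [15, 31, 32] -> counters=[1,0,0,0,0,0,0,0,0,0,0,0,0,0,0,2,0,0,0,0,0,0,1,0,0,0,0,0,0,0,1,2,2,1,0,0,1,0,0,1,0,1,1,1,0,0]
Step 6: insert ht at [33, 41, 43] -> counters=[1,0,0,0,0,0,0,0,0,0,0,0,0,0,0,2,0,0,0,0,0,0,1,0,0,0,0,0,0,0,1,2,2,2,0,0,1,0,0,1,0,2,1,2,0,0]
Step 7: insert lw at [0, 30, 42] -> counters=[2,0,0,0,0,0,0,0,0,0,0,0,0,0,0,2,0,0,0,0,0,0,1,0,0,0,0,0,0,0,2,2,2,2,0,0,1,0,0,1,0,2,2,2,0,0]
Step 8: delete yc at [22, 36, 39] -> counters=[2,0,0,0,0,0,0,0,0,0,0,0,0,0,0,2,0,0,0,0,0,0,0,0,0,0,0,0,0,0,2,2,2,2,0,0,0,0,0,0,0,2,2,2,0,0]
Step 9: insert lw at [0, 30, 42] -> counters=[3,0,0,0,0,0,0,0,0,0,0,0,0,0,0,2,0,0,0,0,0,0,0,0,0,0,0,0,0,0,3,2,2,2,0,0,0,0,0,0,0,2,3,2,0,0]
Final counters=[3,0,0,0,0,0,0,0,0,0,0,0,0,0,0,2,0,0,0,0,0,0,0,0,0,0,0,0,0,0,3,2,2,2,0,0,0,0,0,0,0,2,3,2,0,0] -> counters[22]=0

Answer: 0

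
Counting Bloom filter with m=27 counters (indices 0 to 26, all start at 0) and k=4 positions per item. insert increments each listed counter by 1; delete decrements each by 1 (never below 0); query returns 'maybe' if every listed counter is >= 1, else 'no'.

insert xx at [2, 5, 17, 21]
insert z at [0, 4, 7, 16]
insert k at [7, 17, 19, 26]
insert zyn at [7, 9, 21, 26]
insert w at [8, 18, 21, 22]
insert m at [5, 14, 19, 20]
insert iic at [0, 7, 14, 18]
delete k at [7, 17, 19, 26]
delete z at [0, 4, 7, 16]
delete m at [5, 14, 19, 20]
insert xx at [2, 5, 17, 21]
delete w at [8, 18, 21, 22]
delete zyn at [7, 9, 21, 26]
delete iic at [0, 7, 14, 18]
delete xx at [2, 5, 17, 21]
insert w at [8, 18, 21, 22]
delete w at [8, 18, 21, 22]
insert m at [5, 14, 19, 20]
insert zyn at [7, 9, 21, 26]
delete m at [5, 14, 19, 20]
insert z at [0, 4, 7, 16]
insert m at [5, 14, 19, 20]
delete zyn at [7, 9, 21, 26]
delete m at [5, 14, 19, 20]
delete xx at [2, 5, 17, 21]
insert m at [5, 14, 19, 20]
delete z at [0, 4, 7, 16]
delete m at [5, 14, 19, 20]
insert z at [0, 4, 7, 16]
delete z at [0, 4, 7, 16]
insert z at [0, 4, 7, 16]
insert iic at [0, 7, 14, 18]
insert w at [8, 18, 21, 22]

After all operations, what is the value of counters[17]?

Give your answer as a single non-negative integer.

Answer: 0

Derivation:
Step 1: insert xx at [2, 5, 17, 21] -> counters=[0,0,1,0,0,1,0,0,0,0,0,0,0,0,0,0,0,1,0,0,0,1,0,0,0,0,0]
Step 2: insert z at [0, 4, 7, 16] -> counters=[1,0,1,0,1,1,0,1,0,0,0,0,0,0,0,0,1,1,0,0,0,1,0,0,0,0,0]
Step 3: insert k at [7, 17, 19, 26] -> counters=[1,0,1,0,1,1,0,2,0,0,0,0,0,0,0,0,1,2,0,1,0,1,0,0,0,0,1]
Step 4: insert zyn at [7, 9, 21, 26] -> counters=[1,0,1,0,1,1,0,3,0,1,0,0,0,0,0,0,1,2,0,1,0,2,0,0,0,0,2]
Step 5: insert w at [8, 18, 21, 22] -> counters=[1,0,1,0,1,1,0,3,1,1,0,0,0,0,0,0,1,2,1,1,0,3,1,0,0,0,2]
Step 6: insert m at [5, 14, 19, 20] -> counters=[1,0,1,0,1,2,0,3,1,1,0,0,0,0,1,0,1,2,1,2,1,3,1,0,0,0,2]
Step 7: insert iic at [0, 7, 14, 18] -> counters=[2,0,1,0,1,2,0,4,1,1,0,0,0,0,2,0,1,2,2,2,1,3,1,0,0,0,2]
Step 8: delete k at [7, 17, 19, 26] -> counters=[2,0,1,0,1,2,0,3,1,1,0,0,0,0,2,0,1,1,2,1,1,3,1,0,0,0,1]
Step 9: delete z at [0, 4, 7, 16] -> counters=[1,0,1,0,0,2,0,2,1,1,0,0,0,0,2,0,0,1,2,1,1,3,1,0,0,0,1]
Step 10: delete m at [5, 14, 19, 20] -> counters=[1,0,1,0,0,1,0,2,1,1,0,0,0,0,1,0,0,1,2,0,0,3,1,0,0,0,1]
Step 11: insert xx at [2, 5, 17, 21] -> counters=[1,0,2,0,0,2,0,2,1,1,0,0,0,0,1,0,0,2,2,0,0,4,1,0,0,0,1]
Step 12: delete w at [8, 18, 21, 22] -> counters=[1,0,2,0,0,2,0,2,0,1,0,0,0,0,1,0,0,2,1,0,0,3,0,0,0,0,1]
Step 13: delete zyn at [7, 9, 21, 26] -> counters=[1,0,2,0,0,2,0,1,0,0,0,0,0,0,1,0,0,2,1,0,0,2,0,0,0,0,0]
Step 14: delete iic at [0, 7, 14, 18] -> counters=[0,0,2,0,0,2,0,0,0,0,0,0,0,0,0,0,0,2,0,0,0,2,0,0,0,0,0]
Step 15: delete xx at [2, 5, 17, 21] -> counters=[0,0,1,0,0,1,0,0,0,0,0,0,0,0,0,0,0,1,0,0,0,1,0,0,0,0,0]
Step 16: insert w at [8, 18, 21, 22] -> counters=[0,0,1,0,0,1,0,0,1,0,0,0,0,0,0,0,0,1,1,0,0,2,1,0,0,0,0]
Step 17: delete w at [8, 18, 21, 22] -> counters=[0,0,1,0,0,1,0,0,0,0,0,0,0,0,0,0,0,1,0,0,0,1,0,0,0,0,0]
Step 18: insert m at [5, 14, 19, 20] -> counters=[0,0,1,0,0,2,0,0,0,0,0,0,0,0,1,0,0,1,0,1,1,1,0,0,0,0,0]
Step 19: insert zyn at [7, 9, 21, 26] -> counters=[0,0,1,0,0,2,0,1,0,1,0,0,0,0,1,0,0,1,0,1,1,2,0,0,0,0,1]
Step 20: delete m at [5, 14, 19, 20] -> counters=[0,0,1,0,0,1,0,1,0,1,0,0,0,0,0,0,0,1,0,0,0,2,0,0,0,0,1]
Step 21: insert z at [0, 4, 7, 16] -> counters=[1,0,1,0,1,1,0,2,0,1,0,0,0,0,0,0,1,1,0,0,0,2,0,0,0,0,1]
Step 22: insert m at [5, 14, 19, 20] -> counters=[1,0,1,0,1,2,0,2,0,1,0,0,0,0,1,0,1,1,0,1,1,2,0,0,0,0,1]
Step 23: delete zyn at [7, 9, 21, 26] -> counters=[1,0,1,0,1,2,0,1,0,0,0,0,0,0,1,0,1,1,0,1,1,1,0,0,0,0,0]
Step 24: delete m at [5, 14, 19, 20] -> counters=[1,0,1,0,1,1,0,1,0,0,0,0,0,0,0,0,1,1,0,0,0,1,0,0,0,0,0]
Step 25: delete xx at [2, 5, 17, 21] -> counters=[1,0,0,0,1,0,0,1,0,0,0,0,0,0,0,0,1,0,0,0,0,0,0,0,0,0,0]
Step 26: insert m at [5, 14, 19, 20] -> counters=[1,0,0,0,1,1,0,1,0,0,0,0,0,0,1,0,1,0,0,1,1,0,0,0,0,0,0]
Step 27: delete z at [0, 4, 7, 16] -> counters=[0,0,0,0,0,1,0,0,0,0,0,0,0,0,1,0,0,0,0,1,1,0,0,0,0,0,0]
Step 28: delete m at [5, 14, 19, 20] -> counters=[0,0,0,0,0,0,0,0,0,0,0,0,0,0,0,0,0,0,0,0,0,0,0,0,0,0,0]
Step 29: insert z at [0, 4, 7, 16] -> counters=[1,0,0,0,1,0,0,1,0,0,0,0,0,0,0,0,1,0,0,0,0,0,0,0,0,0,0]
Step 30: delete z at [0, 4, 7, 16] -> counters=[0,0,0,0,0,0,0,0,0,0,0,0,0,0,0,0,0,0,0,0,0,0,0,0,0,0,0]
Step 31: insert z at [0, 4, 7, 16] -> counters=[1,0,0,0,1,0,0,1,0,0,0,0,0,0,0,0,1,0,0,0,0,0,0,0,0,0,0]
Step 32: insert iic at [0, 7, 14, 18] -> counters=[2,0,0,0,1,0,0,2,0,0,0,0,0,0,1,0,1,0,1,0,0,0,0,0,0,0,0]
Step 33: insert w at [8, 18, 21, 22] -> counters=[2,0,0,0,1,0,0,2,1,0,0,0,0,0,1,0,1,0,2,0,0,1,1,0,0,0,0]
Final counters=[2,0,0,0,1,0,0,2,1,0,0,0,0,0,1,0,1,0,2,0,0,1,1,0,0,0,0] -> counters[17]=0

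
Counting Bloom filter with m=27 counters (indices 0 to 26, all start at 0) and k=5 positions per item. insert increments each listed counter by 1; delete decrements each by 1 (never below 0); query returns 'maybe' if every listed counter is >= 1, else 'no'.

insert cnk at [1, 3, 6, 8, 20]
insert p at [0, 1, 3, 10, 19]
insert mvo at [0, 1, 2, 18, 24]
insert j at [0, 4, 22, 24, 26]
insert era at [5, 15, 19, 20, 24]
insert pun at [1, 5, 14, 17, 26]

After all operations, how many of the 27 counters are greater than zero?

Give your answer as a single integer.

Step 1: insert cnk at [1, 3, 6, 8, 20] -> counters=[0,1,0,1,0,0,1,0,1,0,0,0,0,0,0,0,0,0,0,0,1,0,0,0,0,0,0]
Step 2: insert p at [0, 1, 3, 10, 19] -> counters=[1,2,0,2,0,0,1,0,1,0,1,0,0,0,0,0,0,0,0,1,1,0,0,0,0,0,0]
Step 3: insert mvo at [0, 1, 2, 18, 24] -> counters=[2,3,1,2,0,0,1,0,1,0,1,0,0,0,0,0,0,0,1,1,1,0,0,0,1,0,0]
Step 4: insert j at [0, 4, 22, 24, 26] -> counters=[3,3,1,2,1,0,1,0,1,0,1,0,0,0,0,0,0,0,1,1,1,0,1,0,2,0,1]
Step 5: insert era at [5, 15, 19, 20, 24] -> counters=[3,3,1,2,1,1,1,0,1,0,1,0,0,0,0,1,0,0,1,2,2,0,1,0,3,0,1]
Step 6: insert pun at [1, 5, 14, 17, 26] -> counters=[3,4,1,2,1,2,1,0,1,0,1,0,0,0,1,1,0,1,1,2,2,0,1,0,3,0,2]
Final counters=[3,4,1,2,1,2,1,0,1,0,1,0,0,0,1,1,0,1,1,2,2,0,1,0,3,0,2] -> 18 nonzero

Answer: 18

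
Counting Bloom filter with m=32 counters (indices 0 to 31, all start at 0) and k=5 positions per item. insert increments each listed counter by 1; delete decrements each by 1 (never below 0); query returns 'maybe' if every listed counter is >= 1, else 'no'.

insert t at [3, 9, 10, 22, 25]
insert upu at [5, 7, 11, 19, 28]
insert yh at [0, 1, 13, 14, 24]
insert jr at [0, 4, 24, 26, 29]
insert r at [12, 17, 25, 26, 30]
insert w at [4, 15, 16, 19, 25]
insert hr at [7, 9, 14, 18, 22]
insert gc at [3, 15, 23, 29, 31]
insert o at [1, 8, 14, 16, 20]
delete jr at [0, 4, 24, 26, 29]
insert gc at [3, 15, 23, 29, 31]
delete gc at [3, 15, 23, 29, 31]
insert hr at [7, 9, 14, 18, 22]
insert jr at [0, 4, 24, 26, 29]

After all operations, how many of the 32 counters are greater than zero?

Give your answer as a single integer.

Answer: 28

Derivation:
Step 1: insert t at [3, 9, 10, 22, 25] -> counters=[0,0,0,1,0,0,0,0,0,1,1,0,0,0,0,0,0,0,0,0,0,0,1,0,0,1,0,0,0,0,0,0]
Step 2: insert upu at [5, 7, 11, 19, 28] -> counters=[0,0,0,1,0,1,0,1,0,1,1,1,0,0,0,0,0,0,0,1,0,0,1,0,0,1,0,0,1,0,0,0]
Step 3: insert yh at [0, 1, 13, 14, 24] -> counters=[1,1,0,1,0,1,0,1,0,1,1,1,0,1,1,0,0,0,0,1,0,0,1,0,1,1,0,0,1,0,0,0]
Step 4: insert jr at [0, 4, 24, 26, 29] -> counters=[2,1,0,1,1,1,0,1,0,1,1,1,0,1,1,0,0,0,0,1,0,0,1,0,2,1,1,0,1,1,0,0]
Step 5: insert r at [12, 17, 25, 26, 30] -> counters=[2,1,0,1,1,1,0,1,0,1,1,1,1,1,1,0,0,1,0,1,0,0,1,0,2,2,2,0,1,1,1,0]
Step 6: insert w at [4, 15, 16, 19, 25] -> counters=[2,1,0,1,2,1,0,1,0,1,1,1,1,1,1,1,1,1,0,2,0,0,1,0,2,3,2,0,1,1,1,0]
Step 7: insert hr at [7, 9, 14, 18, 22] -> counters=[2,1,0,1,2,1,0,2,0,2,1,1,1,1,2,1,1,1,1,2,0,0,2,0,2,3,2,0,1,1,1,0]
Step 8: insert gc at [3, 15, 23, 29, 31] -> counters=[2,1,0,2,2,1,0,2,0,2,1,1,1,1,2,2,1,1,1,2,0,0,2,1,2,3,2,0,1,2,1,1]
Step 9: insert o at [1, 8, 14, 16, 20] -> counters=[2,2,0,2,2,1,0,2,1,2,1,1,1,1,3,2,2,1,1,2,1,0,2,1,2,3,2,0,1,2,1,1]
Step 10: delete jr at [0, 4, 24, 26, 29] -> counters=[1,2,0,2,1,1,0,2,1,2,1,1,1,1,3,2,2,1,1,2,1,0,2,1,1,3,1,0,1,1,1,1]
Step 11: insert gc at [3, 15, 23, 29, 31] -> counters=[1,2,0,3,1,1,0,2,1,2,1,1,1,1,3,3,2,1,1,2,1,0,2,2,1,3,1,0,1,2,1,2]
Step 12: delete gc at [3, 15, 23, 29, 31] -> counters=[1,2,0,2,1,1,0,2,1,2,1,1,1,1,3,2,2,1,1,2,1,0,2,1,1,3,1,0,1,1,1,1]
Step 13: insert hr at [7, 9, 14, 18, 22] -> counters=[1,2,0,2,1,1,0,3,1,3,1,1,1,1,4,2,2,1,2,2,1,0,3,1,1,3,1,0,1,1,1,1]
Step 14: insert jr at [0, 4, 24, 26, 29] -> counters=[2,2,0,2,2,1,0,3,1,3,1,1,1,1,4,2,2,1,2,2,1,0,3,1,2,3,2,0,1,2,1,1]
Final counters=[2,2,0,2,2,1,0,3,1,3,1,1,1,1,4,2,2,1,2,2,1,0,3,1,2,3,2,0,1,2,1,1] -> 28 nonzero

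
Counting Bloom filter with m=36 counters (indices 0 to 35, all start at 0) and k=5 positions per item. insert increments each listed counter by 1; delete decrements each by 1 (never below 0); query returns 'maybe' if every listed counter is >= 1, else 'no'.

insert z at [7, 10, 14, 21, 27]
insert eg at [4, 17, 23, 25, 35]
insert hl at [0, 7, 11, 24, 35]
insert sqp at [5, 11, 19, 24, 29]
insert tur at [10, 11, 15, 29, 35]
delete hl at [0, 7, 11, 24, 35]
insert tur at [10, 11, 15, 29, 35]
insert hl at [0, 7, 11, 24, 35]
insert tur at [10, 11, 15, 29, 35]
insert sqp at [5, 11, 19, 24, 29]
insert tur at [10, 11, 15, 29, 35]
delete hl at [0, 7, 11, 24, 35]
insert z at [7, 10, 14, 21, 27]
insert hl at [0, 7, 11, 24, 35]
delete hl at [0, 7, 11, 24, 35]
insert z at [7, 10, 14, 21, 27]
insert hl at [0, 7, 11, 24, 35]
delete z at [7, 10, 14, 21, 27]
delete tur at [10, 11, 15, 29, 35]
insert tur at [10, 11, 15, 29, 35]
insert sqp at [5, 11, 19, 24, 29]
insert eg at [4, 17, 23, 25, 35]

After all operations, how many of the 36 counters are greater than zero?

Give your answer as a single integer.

Step 1: insert z at [7, 10, 14, 21, 27] -> counters=[0,0,0,0,0,0,0,1,0,0,1,0,0,0,1,0,0,0,0,0,0,1,0,0,0,0,0,1,0,0,0,0,0,0,0,0]
Step 2: insert eg at [4, 17, 23, 25, 35] -> counters=[0,0,0,0,1,0,0,1,0,0,1,0,0,0,1,0,0,1,0,0,0,1,0,1,0,1,0,1,0,0,0,0,0,0,0,1]
Step 3: insert hl at [0, 7, 11, 24, 35] -> counters=[1,0,0,0,1,0,0,2,0,0,1,1,0,0,1,0,0,1,0,0,0,1,0,1,1,1,0,1,0,0,0,0,0,0,0,2]
Step 4: insert sqp at [5, 11, 19, 24, 29] -> counters=[1,0,0,0,1,1,0,2,0,0,1,2,0,0,1,0,0,1,0,1,0,1,0,1,2,1,0,1,0,1,0,0,0,0,0,2]
Step 5: insert tur at [10, 11, 15, 29, 35] -> counters=[1,0,0,0,1,1,0,2,0,0,2,3,0,0,1,1,0,1,0,1,0,1,0,1,2,1,0,1,0,2,0,0,0,0,0,3]
Step 6: delete hl at [0, 7, 11, 24, 35] -> counters=[0,0,0,0,1,1,0,1,0,0,2,2,0,0,1,1,0,1,0,1,0,1,0,1,1,1,0,1,0,2,0,0,0,0,0,2]
Step 7: insert tur at [10, 11, 15, 29, 35] -> counters=[0,0,0,0,1,1,0,1,0,0,3,3,0,0,1,2,0,1,0,1,0,1,0,1,1,1,0,1,0,3,0,0,0,0,0,3]
Step 8: insert hl at [0, 7, 11, 24, 35] -> counters=[1,0,0,0,1,1,0,2,0,0,3,4,0,0,1,2,0,1,0,1,0,1,0,1,2,1,0,1,0,3,0,0,0,0,0,4]
Step 9: insert tur at [10, 11, 15, 29, 35] -> counters=[1,0,0,0,1,1,0,2,0,0,4,5,0,0,1,3,0,1,0,1,0,1,0,1,2,1,0,1,0,4,0,0,0,0,0,5]
Step 10: insert sqp at [5, 11, 19, 24, 29] -> counters=[1,0,0,0,1,2,0,2,0,0,4,6,0,0,1,3,0,1,0,2,0,1,0,1,3,1,0,1,0,5,0,0,0,0,0,5]
Step 11: insert tur at [10, 11, 15, 29, 35] -> counters=[1,0,0,0,1,2,0,2,0,0,5,7,0,0,1,4,0,1,0,2,0,1,0,1,3,1,0,1,0,6,0,0,0,0,0,6]
Step 12: delete hl at [0, 7, 11, 24, 35] -> counters=[0,0,0,0,1,2,0,1,0,0,5,6,0,0,1,4,0,1,0,2,0,1,0,1,2,1,0,1,0,6,0,0,0,0,0,5]
Step 13: insert z at [7, 10, 14, 21, 27] -> counters=[0,0,0,0,1,2,0,2,0,0,6,6,0,0,2,4,0,1,0,2,0,2,0,1,2,1,0,2,0,6,0,0,0,0,0,5]
Step 14: insert hl at [0, 7, 11, 24, 35] -> counters=[1,0,0,0,1,2,0,3,0,0,6,7,0,0,2,4,0,1,0,2,0,2,0,1,3,1,0,2,0,6,0,0,0,0,0,6]
Step 15: delete hl at [0, 7, 11, 24, 35] -> counters=[0,0,0,0,1,2,0,2,0,0,6,6,0,0,2,4,0,1,0,2,0,2,0,1,2,1,0,2,0,6,0,0,0,0,0,5]
Step 16: insert z at [7, 10, 14, 21, 27] -> counters=[0,0,0,0,1,2,0,3,0,0,7,6,0,0,3,4,0,1,0,2,0,3,0,1,2,1,0,3,0,6,0,0,0,0,0,5]
Step 17: insert hl at [0, 7, 11, 24, 35] -> counters=[1,0,0,0,1,2,0,4,0,0,7,7,0,0,3,4,0,1,0,2,0,3,0,1,3,1,0,3,0,6,0,0,0,0,0,6]
Step 18: delete z at [7, 10, 14, 21, 27] -> counters=[1,0,0,0,1,2,0,3,0,0,6,7,0,0,2,4,0,1,0,2,0,2,0,1,3,1,0,2,0,6,0,0,0,0,0,6]
Step 19: delete tur at [10, 11, 15, 29, 35] -> counters=[1,0,0,0,1,2,0,3,0,0,5,6,0,0,2,3,0,1,0,2,0,2,0,1,3,1,0,2,0,5,0,0,0,0,0,5]
Step 20: insert tur at [10, 11, 15, 29, 35] -> counters=[1,0,0,0,1,2,0,3,0,0,6,7,0,0,2,4,0,1,0,2,0,2,0,1,3,1,0,2,0,6,0,0,0,0,0,6]
Step 21: insert sqp at [5, 11, 19, 24, 29] -> counters=[1,0,0,0,1,3,0,3,0,0,6,8,0,0,2,4,0,1,0,3,0,2,0,1,4,1,0,2,0,7,0,0,0,0,0,6]
Step 22: insert eg at [4, 17, 23, 25, 35] -> counters=[1,0,0,0,2,3,0,3,0,0,6,8,0,0,2,4,0,2,0,3,0,2,0,2,4,2,0,2,0,7,0,0,0,0,0,7]
Final counters=[1,0,0,0,2,3,0,3,0,0,6,8,0,0,2,4,0,2,0,3,0,2,0,2,4,2,0,2,0,7,0,0,0,0,0,7] -> 17 nonzero

Answer: 17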